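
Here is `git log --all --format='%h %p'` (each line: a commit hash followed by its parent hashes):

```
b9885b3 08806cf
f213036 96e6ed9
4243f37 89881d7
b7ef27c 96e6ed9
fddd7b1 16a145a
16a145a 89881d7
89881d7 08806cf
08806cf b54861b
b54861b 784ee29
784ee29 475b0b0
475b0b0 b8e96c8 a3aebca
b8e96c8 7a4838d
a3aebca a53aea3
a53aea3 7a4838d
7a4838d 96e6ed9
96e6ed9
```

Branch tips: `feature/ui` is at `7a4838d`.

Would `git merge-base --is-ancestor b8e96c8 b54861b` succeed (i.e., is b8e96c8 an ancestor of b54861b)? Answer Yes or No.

Yes

Ancestors of b54861b (commits reachable by following parents): {475b0b0, 784ee29, 7a4838d, 96e6ed9, a3aebca, a53aea3, b54861b, b8e96c8}.
b8e96c8 is in that set, so it is an ancestor of b54861b.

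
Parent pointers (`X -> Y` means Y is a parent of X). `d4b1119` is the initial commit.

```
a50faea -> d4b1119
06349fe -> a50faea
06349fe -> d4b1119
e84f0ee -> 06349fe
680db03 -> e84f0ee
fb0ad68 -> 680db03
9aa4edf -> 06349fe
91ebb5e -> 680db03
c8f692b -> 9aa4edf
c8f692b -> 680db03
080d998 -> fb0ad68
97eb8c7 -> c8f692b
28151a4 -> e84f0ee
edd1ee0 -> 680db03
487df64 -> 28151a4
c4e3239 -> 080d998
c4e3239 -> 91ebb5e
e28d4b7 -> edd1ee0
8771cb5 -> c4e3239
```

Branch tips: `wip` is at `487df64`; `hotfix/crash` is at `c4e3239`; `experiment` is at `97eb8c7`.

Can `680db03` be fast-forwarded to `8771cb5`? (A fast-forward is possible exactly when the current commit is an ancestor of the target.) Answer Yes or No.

Yes

A fast-forward from 680db03 to 8771cb5 is possible iff 680db03 is an ancestor of 8771cb5.
Ancestors of 8771cb5: {06349fe, 080d998, 680db03, 8771cb5, 91ebb5e, a50faea, c4e3239, d4b1119, e84f0ee, fb0ad68}.
680db03 is among them, so fast-forward is possible.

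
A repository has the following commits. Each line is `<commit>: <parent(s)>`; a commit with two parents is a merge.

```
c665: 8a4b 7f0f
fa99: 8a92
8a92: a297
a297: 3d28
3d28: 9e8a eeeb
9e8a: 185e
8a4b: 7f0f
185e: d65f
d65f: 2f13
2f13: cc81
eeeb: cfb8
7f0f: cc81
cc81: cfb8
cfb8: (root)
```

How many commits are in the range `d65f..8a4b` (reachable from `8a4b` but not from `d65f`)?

2

Reachable from 8a4b: {7f0f, 8a4b, cc81, cfb8}.
Reachable from d65f: {2f13, cc81, cfb8, d65f}.
In 8a4b's history but not d65f's: {7f0f, 8a4b} — 2 commits.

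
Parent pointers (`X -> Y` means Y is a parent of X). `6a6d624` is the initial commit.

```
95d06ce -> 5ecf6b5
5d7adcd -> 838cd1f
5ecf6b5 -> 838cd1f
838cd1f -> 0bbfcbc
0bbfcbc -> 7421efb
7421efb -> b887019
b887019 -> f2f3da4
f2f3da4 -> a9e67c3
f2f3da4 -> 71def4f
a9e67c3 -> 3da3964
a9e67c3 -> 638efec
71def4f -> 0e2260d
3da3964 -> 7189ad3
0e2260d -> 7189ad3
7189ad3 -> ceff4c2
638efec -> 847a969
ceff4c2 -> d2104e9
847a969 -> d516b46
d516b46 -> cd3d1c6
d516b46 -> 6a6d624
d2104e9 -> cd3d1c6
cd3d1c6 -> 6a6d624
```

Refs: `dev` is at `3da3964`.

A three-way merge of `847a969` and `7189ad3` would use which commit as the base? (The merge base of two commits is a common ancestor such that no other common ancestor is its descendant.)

Ancestors of 847a969: {6a6d624, 847a969, cd3d1c6, d516b46}.
Ancestors of 7189ad3: {6a6d624, 7189ad3, cd3d1c6, ceff4c2, d2104e9}.
Common ancestors: {6a6d624, cd3d1c6}.
Among these, cd3d1c6 is not an ancestor of any other common ancestor — it is the merge base.

cd3d1c6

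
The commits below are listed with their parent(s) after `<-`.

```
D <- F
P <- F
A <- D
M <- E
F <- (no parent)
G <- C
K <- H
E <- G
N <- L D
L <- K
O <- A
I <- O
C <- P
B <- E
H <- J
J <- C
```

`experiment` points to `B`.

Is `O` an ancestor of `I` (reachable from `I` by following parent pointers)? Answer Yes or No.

Ancestors of I (commits reachable by following parents): {A, D, F, I, O}.
O is in that set, so it is an ancestor of I.

Yes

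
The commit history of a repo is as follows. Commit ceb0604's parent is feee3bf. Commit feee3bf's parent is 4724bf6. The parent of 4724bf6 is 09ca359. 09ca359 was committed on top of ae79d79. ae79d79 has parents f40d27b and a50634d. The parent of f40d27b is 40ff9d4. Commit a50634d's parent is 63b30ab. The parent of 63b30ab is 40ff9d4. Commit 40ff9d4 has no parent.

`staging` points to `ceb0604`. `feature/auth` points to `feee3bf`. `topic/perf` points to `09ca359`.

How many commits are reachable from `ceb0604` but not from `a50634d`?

Reachable from ceb0604: {09ca359, 40ff9d4, 4724bf6, 63b30ab, a50634d, ae79d79, ceb0604, f40d27b, feee3bf}.
Reachable from a50634d: {40ff9d4, 63b30ab, a50634d}.
In ceb0604's history but not a50634d's: {09ca359, 4724bf6, ae79d79, ceb0604, f40d27b, feee3bf} — 6 commits.

6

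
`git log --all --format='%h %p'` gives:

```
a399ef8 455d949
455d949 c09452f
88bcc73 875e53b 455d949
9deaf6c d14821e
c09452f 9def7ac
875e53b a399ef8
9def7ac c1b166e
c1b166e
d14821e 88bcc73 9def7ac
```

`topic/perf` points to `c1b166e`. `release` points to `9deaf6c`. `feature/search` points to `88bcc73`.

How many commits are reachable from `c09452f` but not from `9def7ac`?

1

Reachable from c09452f: {9def7ac, c09452f, c1b166e}.
Reachable from 9def7ac: {9def7ac, c1b166e}.
In c09452f's history but not 9def7ac's: {c09452f} — 1 commit.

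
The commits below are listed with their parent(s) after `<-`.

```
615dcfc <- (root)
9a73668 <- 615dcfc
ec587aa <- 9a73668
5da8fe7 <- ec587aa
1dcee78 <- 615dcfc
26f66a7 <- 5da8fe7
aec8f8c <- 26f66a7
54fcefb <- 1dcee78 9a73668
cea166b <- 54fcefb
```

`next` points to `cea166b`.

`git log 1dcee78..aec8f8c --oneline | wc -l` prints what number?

Reachable from aec8f8c: {26f66a7, 5da8fe7, 615dcfc, 9a73668, aec8f8c, ec587aa}.
Reachable from 1dcee78: {1dcee78, 615dcfc}.
In aec8f8c's history but not 1dcee78's: {26f66a7, 5da8fe7, 9a73668, aec8f8c, ec587aa} — 5 commits.

5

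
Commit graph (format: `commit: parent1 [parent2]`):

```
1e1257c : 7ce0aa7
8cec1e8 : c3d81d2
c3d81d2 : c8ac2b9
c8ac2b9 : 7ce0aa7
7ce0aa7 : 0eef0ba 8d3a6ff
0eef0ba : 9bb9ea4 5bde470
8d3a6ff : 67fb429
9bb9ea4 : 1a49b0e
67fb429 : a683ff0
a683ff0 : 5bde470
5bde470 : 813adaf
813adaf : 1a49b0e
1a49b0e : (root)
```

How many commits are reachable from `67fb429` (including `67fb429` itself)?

5

Walking parent pointers from 67fb429: reachable set = {1a49b0e, 5bde470, 67fb429, 813adaf, a683ff0}.
That is 5 commits.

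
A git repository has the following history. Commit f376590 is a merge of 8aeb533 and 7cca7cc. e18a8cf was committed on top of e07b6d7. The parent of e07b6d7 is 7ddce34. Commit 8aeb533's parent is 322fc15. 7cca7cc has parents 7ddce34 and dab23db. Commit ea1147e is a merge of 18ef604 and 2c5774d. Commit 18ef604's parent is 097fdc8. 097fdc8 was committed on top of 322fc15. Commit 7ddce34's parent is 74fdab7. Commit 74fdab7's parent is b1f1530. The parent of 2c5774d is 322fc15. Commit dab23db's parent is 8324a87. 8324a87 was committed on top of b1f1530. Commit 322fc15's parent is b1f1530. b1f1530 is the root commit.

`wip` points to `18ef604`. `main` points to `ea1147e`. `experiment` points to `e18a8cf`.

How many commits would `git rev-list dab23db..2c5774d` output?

Reachable from 2c5774d: {2c5774d, 322fc15, b1f1530}.
Reachable from dab23db: {8324a87, b1f1530, dab23db}.
In 2c5774d's history but not dab23db's: {2c5774d, 322fc15} — 2 commits.

2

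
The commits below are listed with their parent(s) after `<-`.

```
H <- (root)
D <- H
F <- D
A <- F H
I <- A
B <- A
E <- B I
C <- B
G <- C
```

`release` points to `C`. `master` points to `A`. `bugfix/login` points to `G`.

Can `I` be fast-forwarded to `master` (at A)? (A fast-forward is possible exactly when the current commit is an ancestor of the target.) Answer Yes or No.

A fast-forward from I to A is possible iff I is an ancestor of A.
Ancestors of A: {A, D, F, H}.
I is not among them, so fast-forward is not possible.

No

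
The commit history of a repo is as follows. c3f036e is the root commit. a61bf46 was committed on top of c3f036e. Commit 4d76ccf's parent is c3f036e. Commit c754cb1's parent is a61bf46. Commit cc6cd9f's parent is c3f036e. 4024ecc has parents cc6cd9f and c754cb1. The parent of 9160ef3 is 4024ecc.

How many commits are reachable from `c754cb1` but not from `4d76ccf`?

Reachable from c754cb1: {a61bf46, c3f036e, c754cb1}.
Reachable from 4d76ccf: {4d76ccf, c3f036e}.
In c754cb1's history but not 4d76ccf's: {a61bf46, c754cb1} — 2 commits.

2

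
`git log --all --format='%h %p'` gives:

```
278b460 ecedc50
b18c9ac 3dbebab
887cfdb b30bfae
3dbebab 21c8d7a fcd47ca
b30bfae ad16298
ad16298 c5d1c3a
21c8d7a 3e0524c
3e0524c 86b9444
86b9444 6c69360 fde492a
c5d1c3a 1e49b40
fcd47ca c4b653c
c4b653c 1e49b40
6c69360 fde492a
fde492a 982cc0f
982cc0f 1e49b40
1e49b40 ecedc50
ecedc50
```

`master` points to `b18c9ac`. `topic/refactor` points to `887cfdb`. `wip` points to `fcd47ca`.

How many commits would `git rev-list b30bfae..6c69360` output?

Reachable from 6c69360: {1e49b40, 6c69360, 982cc0f, ecedc50, fde492a}.
Reachable from b30bfae: {1e49b40, ad16298, b30bfae, c5d1c3a, ecedc50}.
In 6c69360's history but not b30bfae's: {6c69360, 982cc0f, fde492a} — 3 commits.

3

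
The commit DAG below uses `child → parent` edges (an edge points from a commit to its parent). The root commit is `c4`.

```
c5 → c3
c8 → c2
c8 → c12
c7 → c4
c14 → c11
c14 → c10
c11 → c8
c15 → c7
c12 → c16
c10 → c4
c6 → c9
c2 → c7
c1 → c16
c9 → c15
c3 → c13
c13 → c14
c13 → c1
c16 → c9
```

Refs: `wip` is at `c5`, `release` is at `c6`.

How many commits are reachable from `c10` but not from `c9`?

1

Reachable from c10: {c10, c4}.
Reachable from c9: {c15, c4, c7, c9}.
In c10's history but not c9's: {c10} — 1 commit.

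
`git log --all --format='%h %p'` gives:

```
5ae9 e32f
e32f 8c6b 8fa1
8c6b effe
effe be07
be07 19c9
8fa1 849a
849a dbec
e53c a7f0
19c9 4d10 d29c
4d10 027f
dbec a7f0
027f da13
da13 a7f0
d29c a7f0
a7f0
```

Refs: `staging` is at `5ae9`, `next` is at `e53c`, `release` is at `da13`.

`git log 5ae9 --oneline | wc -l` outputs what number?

14

Walking parent pointers from 5ae9: reachable set = {027f, 19c9, 4d10, 5ae9, 849a, 8c6b, 8fa1, a7f0, be07, d29c, da13, dbec, e32f, effe}.
That is 14 commits.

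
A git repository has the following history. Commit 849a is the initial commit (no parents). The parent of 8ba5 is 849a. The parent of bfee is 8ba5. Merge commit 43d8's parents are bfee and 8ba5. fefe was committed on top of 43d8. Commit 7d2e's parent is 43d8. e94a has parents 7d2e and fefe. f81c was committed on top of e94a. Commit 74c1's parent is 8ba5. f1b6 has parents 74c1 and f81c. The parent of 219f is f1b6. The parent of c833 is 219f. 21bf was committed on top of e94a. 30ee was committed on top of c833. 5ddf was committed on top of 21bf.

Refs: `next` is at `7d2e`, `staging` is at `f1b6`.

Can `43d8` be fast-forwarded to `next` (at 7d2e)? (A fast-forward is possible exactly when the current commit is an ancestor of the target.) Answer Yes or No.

A fast-forward from 43d8 to 7d2e is possible iff 43d8 is an ancestor of 7d2e.
Ancestors of 7d2e: {43d8, 7d2e, 849a, 8ba5, bfee}.
43d8 is among them, so fast-forward is possible.

Yes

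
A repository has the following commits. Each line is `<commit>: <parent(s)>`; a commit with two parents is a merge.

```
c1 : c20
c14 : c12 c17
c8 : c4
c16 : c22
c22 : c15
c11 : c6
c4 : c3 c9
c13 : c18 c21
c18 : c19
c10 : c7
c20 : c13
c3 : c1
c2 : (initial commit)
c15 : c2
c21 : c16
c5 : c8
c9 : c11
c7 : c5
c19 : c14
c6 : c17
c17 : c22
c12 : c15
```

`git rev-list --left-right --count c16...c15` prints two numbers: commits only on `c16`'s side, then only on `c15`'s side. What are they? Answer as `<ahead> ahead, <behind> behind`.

2 ahead, 0 behind

Reachable from c16: {c15, c16, c2, c22}.
Reachable from c15: {c15, c2}.
Only in c16's history (ahead): {c16, c22} — 2.
Only in c15's history (behind): {} — 0.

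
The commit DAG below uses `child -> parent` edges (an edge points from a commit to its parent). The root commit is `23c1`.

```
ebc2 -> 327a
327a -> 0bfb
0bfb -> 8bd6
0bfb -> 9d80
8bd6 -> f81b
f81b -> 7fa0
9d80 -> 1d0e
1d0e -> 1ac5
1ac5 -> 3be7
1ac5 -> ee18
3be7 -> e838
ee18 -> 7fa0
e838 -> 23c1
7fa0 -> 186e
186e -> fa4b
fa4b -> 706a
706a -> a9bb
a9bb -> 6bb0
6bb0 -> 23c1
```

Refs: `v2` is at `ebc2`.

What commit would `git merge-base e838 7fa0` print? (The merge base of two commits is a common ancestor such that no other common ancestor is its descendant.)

23c1

Ancestors of e838: {23c1, e838}.
Ancestors of 7fa0: {186e, 23c1, 6bb0, 706a, 7fa0, a9bb, fa4b}.
Common ancestors: {23c1}.
The only common ancestor is 23c1, so it is the merge base.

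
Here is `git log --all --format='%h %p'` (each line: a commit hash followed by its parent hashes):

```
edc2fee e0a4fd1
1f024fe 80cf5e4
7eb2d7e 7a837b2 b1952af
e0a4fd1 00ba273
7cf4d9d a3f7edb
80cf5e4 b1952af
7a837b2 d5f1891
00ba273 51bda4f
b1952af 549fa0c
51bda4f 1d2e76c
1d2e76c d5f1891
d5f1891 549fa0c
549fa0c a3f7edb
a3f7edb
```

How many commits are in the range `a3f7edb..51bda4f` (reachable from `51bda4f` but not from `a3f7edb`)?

4

Reachable from 51bda4f: {1d2e76c, 51bda4f, 549fa0c, a3f7edb, d5f1891}.
Reachable from a3f7edb: {a3f7edb}.
In 51bda4f's history but not a3f7edb's: {1d2e76c, 51bda4f, 549fa0c, d5f1891} — 4 commits.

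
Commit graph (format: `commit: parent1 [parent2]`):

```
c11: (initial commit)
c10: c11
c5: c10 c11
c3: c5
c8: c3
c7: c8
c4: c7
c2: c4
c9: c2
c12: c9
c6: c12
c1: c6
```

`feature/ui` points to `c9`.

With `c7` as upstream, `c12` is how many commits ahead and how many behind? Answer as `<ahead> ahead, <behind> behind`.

Reachable from c12: {c10, c11, c12, c2, c3, c4, c5, c7, c8, c9}.
Reachable from c7: {c10, c11, c3, c5, c7, c8}.
Only in c12's history (ahead): {c12, c2, c4, c9} — 4.
Only in c7's history (behind): {} — 0.

4 ahead, 0 behind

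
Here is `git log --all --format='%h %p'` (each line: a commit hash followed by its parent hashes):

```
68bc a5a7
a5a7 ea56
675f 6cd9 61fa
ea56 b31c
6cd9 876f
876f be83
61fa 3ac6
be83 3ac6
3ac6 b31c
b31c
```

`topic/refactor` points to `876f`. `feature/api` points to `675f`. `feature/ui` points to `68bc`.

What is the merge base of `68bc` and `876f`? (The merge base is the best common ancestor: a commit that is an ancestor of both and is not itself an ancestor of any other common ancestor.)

Ancestors of 68bc: {68bc, a5a7, b31c, ea56}.
Ancestors of 876f: {3ac6, 876f, b31c, be83}.
Common ancestors: {b31c}.
The only common ancestor is b31c, so it is the merge base.

b31c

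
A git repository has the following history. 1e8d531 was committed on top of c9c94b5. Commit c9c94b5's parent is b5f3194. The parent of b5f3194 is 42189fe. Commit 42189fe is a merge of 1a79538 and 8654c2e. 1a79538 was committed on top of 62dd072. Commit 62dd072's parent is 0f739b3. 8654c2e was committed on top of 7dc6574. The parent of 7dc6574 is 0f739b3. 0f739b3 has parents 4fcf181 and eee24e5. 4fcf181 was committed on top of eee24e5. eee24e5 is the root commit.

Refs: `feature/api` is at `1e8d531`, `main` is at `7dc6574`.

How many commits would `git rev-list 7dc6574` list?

Walking parent pointers from 7dc6574: reachable set = {0f739b3, 4fcf181, 7dc6574, eee24e5}.
That is 4 commits.

4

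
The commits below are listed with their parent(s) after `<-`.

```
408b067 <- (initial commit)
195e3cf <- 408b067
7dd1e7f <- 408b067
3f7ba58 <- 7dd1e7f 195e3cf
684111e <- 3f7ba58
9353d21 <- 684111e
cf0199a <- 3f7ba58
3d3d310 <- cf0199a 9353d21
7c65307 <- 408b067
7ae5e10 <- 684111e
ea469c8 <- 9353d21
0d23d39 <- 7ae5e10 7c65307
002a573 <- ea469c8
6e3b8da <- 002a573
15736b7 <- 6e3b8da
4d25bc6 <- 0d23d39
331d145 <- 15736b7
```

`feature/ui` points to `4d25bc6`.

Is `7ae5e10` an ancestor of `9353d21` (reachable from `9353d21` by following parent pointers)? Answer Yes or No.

Ancestors of 9353d21: {195e3cf, 3f7ba58, 408b067, 684111e, 7dd1e7f, 9353d21}.
7ae5e10 is not in that set, so it is not an ancestor of 9353d21.

No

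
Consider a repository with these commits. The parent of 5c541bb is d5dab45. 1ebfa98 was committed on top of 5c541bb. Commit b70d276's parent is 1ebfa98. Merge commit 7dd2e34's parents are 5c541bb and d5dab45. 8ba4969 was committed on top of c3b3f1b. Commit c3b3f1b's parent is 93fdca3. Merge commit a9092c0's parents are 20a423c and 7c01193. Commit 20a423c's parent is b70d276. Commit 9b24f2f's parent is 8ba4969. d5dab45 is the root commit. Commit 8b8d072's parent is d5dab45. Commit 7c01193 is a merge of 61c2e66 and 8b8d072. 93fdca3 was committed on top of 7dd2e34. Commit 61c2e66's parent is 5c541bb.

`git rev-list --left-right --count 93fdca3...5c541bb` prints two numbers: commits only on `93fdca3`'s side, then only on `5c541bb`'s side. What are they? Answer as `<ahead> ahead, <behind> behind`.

Reachable from 93fdca3: {5c541bb, 7dd2e34, 93fdca3, d5dab45}.
Reachable from 5c541bb: {5c541bb, d5dab45}.
Only in 93fdca3's history (ahead): {7dd2e34, 93fdca3} — 2.
Only in 5c541bb's history (behind): {} — 0.

2 ahead, 0 behind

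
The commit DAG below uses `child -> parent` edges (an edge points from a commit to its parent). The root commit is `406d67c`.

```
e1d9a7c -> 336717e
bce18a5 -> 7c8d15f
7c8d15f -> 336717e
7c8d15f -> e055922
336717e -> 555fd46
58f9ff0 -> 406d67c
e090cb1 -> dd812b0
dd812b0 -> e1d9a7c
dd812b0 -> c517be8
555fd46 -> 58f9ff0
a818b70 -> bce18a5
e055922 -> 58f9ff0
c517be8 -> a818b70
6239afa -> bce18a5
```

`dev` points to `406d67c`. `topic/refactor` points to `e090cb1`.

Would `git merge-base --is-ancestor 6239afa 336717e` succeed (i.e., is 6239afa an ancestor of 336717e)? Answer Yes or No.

No

Ancestors of 336717e: {336717e, 406d67c, 555fd46, 58f9ff0}.
6239afa is not in that set, so it is not an ancestor of 336717e.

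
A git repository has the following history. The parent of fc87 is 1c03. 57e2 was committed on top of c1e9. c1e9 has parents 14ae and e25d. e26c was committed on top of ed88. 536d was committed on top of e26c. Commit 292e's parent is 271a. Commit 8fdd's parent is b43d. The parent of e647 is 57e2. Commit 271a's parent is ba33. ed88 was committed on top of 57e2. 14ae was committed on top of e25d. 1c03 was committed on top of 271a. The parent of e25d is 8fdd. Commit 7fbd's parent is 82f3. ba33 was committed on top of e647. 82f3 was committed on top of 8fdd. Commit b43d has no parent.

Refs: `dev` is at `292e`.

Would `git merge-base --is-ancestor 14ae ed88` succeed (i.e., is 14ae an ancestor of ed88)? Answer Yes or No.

Yes

Ancestors of ed88 (commits reachable by following parents): {14ae, 57e2, 8fdd, b43d, c1e9, e25d, ed88}.
14ae is in that set, so it is an ancestor of ed88.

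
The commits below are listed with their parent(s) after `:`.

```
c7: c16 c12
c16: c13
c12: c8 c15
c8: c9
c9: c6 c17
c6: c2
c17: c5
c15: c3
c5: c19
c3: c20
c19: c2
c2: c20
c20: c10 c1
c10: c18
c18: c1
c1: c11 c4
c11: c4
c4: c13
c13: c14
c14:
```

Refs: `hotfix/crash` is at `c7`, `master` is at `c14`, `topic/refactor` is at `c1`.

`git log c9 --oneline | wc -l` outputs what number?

14

Walking parent pointers from c9: reachable set = {c1, c10, c11, c13, c14, c17, c18, c19, c2, c20, c4, c5, c6, c9}.
That is 14 commits.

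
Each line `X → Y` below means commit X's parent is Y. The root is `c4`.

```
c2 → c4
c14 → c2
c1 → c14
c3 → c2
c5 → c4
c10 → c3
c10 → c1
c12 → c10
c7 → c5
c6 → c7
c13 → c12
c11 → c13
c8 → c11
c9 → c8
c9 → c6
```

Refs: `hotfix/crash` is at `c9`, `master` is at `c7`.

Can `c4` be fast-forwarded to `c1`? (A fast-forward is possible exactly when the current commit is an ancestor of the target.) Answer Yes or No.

Yes

A fast-forward from c4 to c1 is possible iff c4 is an ancestor of c1.
Ancestors of c1: {c1, c14, c2, c4}.
c4 is among them, so fast-forward is possible.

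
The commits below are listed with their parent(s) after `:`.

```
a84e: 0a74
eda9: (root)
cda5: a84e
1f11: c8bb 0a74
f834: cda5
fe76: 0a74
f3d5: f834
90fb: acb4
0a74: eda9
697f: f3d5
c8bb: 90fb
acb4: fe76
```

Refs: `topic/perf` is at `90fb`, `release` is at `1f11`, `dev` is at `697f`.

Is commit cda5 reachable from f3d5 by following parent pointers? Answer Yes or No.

Ancestors of f3d5 (commits reachable by following parents): {0a74, a84e, cda5, eda9, f3d5, f834}.
cda5 is in that set, so it is an ancestor of f3d5.

Yes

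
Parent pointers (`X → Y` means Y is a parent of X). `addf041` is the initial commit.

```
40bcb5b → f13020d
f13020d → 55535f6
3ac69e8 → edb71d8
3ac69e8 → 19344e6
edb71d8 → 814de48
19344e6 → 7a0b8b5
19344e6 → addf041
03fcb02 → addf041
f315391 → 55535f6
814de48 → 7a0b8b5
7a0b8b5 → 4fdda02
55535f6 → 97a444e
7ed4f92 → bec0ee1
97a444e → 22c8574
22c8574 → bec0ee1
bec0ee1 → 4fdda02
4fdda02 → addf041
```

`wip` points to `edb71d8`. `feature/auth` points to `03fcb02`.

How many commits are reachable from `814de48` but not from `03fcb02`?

3

Reachable from 814de48: {4fdda02, 7a0b8b5, 814de48, addf041}.
Reachable from 03fcb02: {03fcb02, addf041}.
In 814de48's history but not 03fcb02's: {4fdda02, 7a0b8b5, 814de48} — 3 commits.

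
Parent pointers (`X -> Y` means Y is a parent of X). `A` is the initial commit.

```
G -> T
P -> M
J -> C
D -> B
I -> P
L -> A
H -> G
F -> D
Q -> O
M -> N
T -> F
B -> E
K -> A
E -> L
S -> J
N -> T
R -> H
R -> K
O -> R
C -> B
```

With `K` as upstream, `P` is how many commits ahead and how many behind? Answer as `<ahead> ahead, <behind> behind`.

Reachable from P: {A, B, D, E, F, L, M, N, P, T}.
Reachable from K: {A, K}.
Only in P's history (ahead): {B, D, E, F, L, M, N, P, T} — 9.
Only in K's history (behind): {K} — 1.

9 ahead, 1 behind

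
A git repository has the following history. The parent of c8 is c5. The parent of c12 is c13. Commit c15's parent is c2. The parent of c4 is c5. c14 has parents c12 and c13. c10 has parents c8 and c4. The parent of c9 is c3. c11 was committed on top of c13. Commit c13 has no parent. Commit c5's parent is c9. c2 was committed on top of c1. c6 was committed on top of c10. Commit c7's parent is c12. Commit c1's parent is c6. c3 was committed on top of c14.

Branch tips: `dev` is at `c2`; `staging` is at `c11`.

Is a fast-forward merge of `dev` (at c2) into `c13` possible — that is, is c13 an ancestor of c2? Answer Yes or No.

A fast-forward from c13 to c2 is possible iff c13 is an ancestor of c2.
Ancestors of c2: {c1, c10, c12, c13, c14, c2, c3, c4, c5, c6, c8, c9}.
c13 is among them, so fast-forward is possible.

Yes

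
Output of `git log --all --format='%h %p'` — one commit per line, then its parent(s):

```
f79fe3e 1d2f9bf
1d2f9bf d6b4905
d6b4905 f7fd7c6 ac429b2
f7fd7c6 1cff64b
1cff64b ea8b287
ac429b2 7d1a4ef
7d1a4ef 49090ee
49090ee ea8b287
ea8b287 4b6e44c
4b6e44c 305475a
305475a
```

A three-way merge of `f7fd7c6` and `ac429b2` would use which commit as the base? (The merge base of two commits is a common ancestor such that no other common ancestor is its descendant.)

Ancestors of f7fd7c6: {1cff64b, 305475a, 4b6e44c, ea8b287, f7fd7c6}.
Ancestors of ac429b2: {305475a, 49090ee, 4b6e44c, 7d1a4ef, ac429b2, ea8b287}.
Common ancestors: {305475a, 4b6e44c, ea8b287}.
Among these, ea8b287 is not an ancestor of any other common ancestor — it is the merge base.

ea8b287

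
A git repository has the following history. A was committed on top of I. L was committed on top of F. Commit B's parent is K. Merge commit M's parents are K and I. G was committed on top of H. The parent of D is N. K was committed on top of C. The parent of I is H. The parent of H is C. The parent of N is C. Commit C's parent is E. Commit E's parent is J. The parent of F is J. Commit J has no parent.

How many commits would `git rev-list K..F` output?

Reachable from F: {F, J}.
Reachable from K: {C, E, J, K}.
In F's history but not K's: {F} — 1 commit.

1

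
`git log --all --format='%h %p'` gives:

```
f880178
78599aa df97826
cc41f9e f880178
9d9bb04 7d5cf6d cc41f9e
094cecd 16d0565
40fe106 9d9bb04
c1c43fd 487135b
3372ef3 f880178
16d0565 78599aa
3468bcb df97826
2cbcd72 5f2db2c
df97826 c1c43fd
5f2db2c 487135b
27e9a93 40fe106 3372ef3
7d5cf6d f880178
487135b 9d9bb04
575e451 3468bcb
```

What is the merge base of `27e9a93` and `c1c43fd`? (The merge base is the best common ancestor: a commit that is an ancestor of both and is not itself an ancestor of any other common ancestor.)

9d9bb04

Ancestors of 27e9a93: {27e9a93, 3372ef3, 40fe106, 7d5cf6d, 9d9bb04, cc41f9e, f880178}.
Ancestors of c1c43fd: {487135b, 7d5cf6d, 9d9bb04, c1c43fd, cc41f9e, f880178}.
Common ancestors: {7d5cf6d, 9d9bb04, cc41f9e, f880178}.
Among these, 9d9bb04 is not an ancestor of any other common ancestor — it is the merge base.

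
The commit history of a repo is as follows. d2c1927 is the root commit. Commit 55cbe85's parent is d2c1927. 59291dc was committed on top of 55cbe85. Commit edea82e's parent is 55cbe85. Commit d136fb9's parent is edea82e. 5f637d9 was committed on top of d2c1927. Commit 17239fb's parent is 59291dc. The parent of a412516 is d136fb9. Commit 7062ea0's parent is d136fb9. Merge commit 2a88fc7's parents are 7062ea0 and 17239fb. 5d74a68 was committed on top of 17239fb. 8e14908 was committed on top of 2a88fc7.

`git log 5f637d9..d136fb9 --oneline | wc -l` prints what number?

Reachable from d136fb9: {55cbe85, d136fb9, d2c1927, edea82e}.
Reachable from 5f637d9: {5f637d9, d2c1927}.
In d136fb9's history but not 5f637d9's: {55cbe85, d136fb9, edea82e} — 3 commits.

3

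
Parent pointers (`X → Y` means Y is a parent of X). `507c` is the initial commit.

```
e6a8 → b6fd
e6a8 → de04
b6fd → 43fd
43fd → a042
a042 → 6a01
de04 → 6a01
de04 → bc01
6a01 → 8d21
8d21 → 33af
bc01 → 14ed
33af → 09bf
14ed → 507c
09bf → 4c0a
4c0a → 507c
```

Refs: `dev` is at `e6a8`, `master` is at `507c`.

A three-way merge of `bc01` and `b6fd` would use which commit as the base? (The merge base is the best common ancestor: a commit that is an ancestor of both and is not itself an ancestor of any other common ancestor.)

507c

Ancestors of bc01: {14ed, 507c, bc01}.
Ancestors of b6fd: {09bf, 33af, 43fd, 4c0a, 507c, 6a01, 8d21, a042, b6fd}.
Common ancestors: {507c}.
The only common ancestor is 507c, so it is the merge base.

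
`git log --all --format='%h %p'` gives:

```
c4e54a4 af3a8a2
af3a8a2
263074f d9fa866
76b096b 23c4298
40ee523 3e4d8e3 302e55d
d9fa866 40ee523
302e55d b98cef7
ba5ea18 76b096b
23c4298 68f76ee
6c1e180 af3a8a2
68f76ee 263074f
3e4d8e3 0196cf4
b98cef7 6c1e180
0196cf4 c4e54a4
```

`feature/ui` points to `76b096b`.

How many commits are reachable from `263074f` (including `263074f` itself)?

10

Walking parent pointers from 263074f: reachable set = {0196cf4, 263074f, 302e55d, 3e4d8e3, 40ee523, 6c1e180, af3a8a2, b98cef7, c4e54a4, d9fa866}.
That is 10 commits.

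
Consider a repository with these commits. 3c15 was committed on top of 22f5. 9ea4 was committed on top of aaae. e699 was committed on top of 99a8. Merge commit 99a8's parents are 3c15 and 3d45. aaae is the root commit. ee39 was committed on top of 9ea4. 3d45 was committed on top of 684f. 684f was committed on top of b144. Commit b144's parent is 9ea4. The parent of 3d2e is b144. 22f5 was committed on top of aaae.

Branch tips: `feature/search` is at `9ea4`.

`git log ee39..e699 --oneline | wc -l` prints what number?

Reachable from e699: {22f5, 3c15, 3d45, 684f, 99a8, 9ea4, aaae, b144, e699}.
Reachable from ee39: {9ea4, aaae, ee39}.
In e699's history but not ee39's: {22f5, 3c15, 3d45, 684f, 99a8, b144, e699} — 7 commits.

7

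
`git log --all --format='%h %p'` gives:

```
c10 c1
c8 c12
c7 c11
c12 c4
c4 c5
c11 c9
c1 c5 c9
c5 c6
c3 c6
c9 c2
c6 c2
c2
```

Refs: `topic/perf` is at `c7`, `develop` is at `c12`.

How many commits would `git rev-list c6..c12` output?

3

Reachable from c12: {c12, c2, c4, c5, c6}.
Reachable from c6: {c2, c6}.
In c12's history but not c6's: {c12, c4, c5} — 3 commits.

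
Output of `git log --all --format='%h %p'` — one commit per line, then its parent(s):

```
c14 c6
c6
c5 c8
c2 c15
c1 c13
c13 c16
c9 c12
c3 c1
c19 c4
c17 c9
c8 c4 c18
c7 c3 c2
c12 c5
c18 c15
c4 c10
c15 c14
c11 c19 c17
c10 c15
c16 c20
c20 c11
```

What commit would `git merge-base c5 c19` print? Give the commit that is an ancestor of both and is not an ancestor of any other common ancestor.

Ancestors of c5: {c10, c14, c15, c18, c4, c5, c6, c8}.
Ancestors of c19: {c10, c14, c15, c19, c4, c6}.
Common ancestors: {c10, c14, c15, c4, c6}.
Among these, c4 is not an ancestor of any other common ancestor — it is the merge base.

c4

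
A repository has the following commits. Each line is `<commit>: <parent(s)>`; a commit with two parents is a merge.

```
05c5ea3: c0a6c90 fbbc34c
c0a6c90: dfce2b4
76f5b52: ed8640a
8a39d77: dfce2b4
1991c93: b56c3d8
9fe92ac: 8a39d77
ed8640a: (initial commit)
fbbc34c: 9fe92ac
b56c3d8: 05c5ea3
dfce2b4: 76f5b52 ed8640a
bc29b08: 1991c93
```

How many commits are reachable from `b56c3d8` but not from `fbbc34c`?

3

Reachable from b56c3d8: {05c5ea3, 76f5b52, 8a39d77, 9fe92ac, b56c3d8, c0a6c90, dfce2b4, ed8640a, fbbc34c}.
Reachable from fbbc34c: {76f5b52, 8a39d77, 9fe92ac, dfce2b4, ed8640a, fbbc34c}.
In b56c3d8's history but not fbbc34c's: {05c5ea3, b56c3d8, c0a6c90} — 3 commits.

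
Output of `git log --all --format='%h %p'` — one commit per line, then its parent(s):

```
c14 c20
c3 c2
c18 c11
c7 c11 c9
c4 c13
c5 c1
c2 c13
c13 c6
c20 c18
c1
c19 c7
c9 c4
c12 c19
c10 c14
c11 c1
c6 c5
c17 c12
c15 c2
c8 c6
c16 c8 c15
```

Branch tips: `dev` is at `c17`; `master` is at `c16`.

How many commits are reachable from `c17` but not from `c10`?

Reachable from c17: {c1, c11, c12, c13, c17, c19, c4, c5, c6, c7, c9}.
Reachable from c10: {c1, c10, c11, c14, c18, c20}.
In c17's history but not c10's: {c12, c13, c17, c19, c4, c5, c6, c7, c9} — 9 commits.

9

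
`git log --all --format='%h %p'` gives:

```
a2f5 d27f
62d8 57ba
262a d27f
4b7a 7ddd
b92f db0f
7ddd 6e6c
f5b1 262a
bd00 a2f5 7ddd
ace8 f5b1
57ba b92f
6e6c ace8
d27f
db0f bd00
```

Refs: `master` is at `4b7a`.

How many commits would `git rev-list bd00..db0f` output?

1

Reachable from db0f: {262a, 6e6c, 7ddd, a2f5, ace8, bd00, d27f, db0f, f5b1}.
Reachable from bd00: {262a, 6e6c, 7ddd, a2f5, ace8, bd00, d27f, f5b1}.
In db0f's history but not bd00's: {db0f} — 1 commit.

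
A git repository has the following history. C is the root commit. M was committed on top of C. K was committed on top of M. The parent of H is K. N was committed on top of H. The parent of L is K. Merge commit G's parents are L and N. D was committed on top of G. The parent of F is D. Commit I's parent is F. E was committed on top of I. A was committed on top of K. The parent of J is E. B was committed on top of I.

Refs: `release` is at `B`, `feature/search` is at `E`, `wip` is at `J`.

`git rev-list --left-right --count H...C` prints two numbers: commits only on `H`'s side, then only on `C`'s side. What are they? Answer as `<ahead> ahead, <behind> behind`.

Reachable from H: {C, H, K, M}.
Reachable from C: {C}.
Only in H's history (ahead): {H, K, M} — 3.
Only in C's history (behind): {} — 0.

3 ahead, 0 behind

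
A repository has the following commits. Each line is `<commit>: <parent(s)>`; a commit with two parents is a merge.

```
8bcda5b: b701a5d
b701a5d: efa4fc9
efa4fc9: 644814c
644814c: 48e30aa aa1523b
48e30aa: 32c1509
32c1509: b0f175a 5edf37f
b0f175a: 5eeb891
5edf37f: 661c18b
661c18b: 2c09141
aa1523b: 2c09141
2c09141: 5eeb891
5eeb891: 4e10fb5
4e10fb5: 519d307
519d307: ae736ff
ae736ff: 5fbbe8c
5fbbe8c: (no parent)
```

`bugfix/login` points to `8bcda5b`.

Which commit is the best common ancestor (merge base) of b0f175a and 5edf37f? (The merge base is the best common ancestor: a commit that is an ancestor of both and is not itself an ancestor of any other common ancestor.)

5eeb891

Ancestors of b0f175a: {4e10fb5, 519d307, 5eeb891, 5fbbe8c, ae736ff, b0f175a}.
Ancestors of 5edf37f: {2c09141, 4e10fb5, 519d307, 5edf37f, 5eeb891, 5fbbe8c, 661c18b, ae736ff}.
Common ancestors: {4e10fb5, 519d307, 5eeb891, 5fbbe8c, ae736ff}.
Among these, 5eeb891 is not an ancestor of any other common ancestor — it is the merge base.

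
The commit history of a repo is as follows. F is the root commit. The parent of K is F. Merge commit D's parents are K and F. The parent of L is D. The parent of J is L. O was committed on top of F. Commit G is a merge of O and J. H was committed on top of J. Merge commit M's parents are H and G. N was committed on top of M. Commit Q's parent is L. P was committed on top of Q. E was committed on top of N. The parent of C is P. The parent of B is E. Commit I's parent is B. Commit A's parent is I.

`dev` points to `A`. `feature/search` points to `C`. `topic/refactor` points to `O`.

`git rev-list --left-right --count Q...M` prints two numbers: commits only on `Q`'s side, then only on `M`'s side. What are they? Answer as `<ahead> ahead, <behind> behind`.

1 ahead, 5 behind

Reachable from Q: {D, F, K, L, Q}.
Reachable from M: {D, F, G, H, J, K, L, M, O}.
Only in Q's history (ahead): {Q} — 1.
Only in M's history (behind): {G, H, J, M, O} — 5.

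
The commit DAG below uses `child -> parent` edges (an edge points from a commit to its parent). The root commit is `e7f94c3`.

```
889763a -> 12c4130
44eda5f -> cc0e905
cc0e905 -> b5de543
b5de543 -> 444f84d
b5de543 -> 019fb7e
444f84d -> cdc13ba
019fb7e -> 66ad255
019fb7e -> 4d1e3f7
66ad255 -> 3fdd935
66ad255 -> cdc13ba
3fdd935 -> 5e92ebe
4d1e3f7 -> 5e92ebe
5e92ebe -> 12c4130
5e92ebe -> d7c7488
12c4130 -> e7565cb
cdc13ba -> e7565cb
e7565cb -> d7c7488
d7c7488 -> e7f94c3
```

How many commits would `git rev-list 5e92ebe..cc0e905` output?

Reachable from cc0e905: {019fb7e, 12c4130, 3fdd935, 444f84d, 4d1e3f7, 5e92ebe, 66ad255, b5de543, cc0e905, cdc13ba, d7c7488, e7565cb, e7f94c3}.
Reachable from 5e92ebe: {12c4130, 5e92ebe, d7c7488, e7565cb, e7f94c3}.
In cc0e905's history but not 5e92ebe's: {019fb7e, 3fdd935, 444f84d, 4d1e3f7, 66ad255, b5de543, cc0e905, cdc13ba} — 8 commits.

8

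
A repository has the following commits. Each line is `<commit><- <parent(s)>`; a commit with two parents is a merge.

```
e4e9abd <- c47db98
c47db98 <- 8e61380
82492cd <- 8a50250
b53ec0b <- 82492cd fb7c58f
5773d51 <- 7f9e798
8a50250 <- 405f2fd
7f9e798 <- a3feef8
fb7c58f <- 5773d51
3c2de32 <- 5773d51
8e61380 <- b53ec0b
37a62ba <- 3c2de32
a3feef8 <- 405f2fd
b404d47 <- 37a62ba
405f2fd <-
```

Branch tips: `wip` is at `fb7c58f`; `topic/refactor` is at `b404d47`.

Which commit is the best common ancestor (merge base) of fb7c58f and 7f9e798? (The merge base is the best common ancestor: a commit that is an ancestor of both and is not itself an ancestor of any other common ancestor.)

Ancestors of fb7c58f: {405f2fd, 5773d51, 7f9e798, a3feef8, fb7c58f}.
Ancestors of 7f9e798: {405f2fd, 7f9e798, a3feef8}.
Common ancestors: {405f2fd, 7f9e798, a3feef8}.
Among these, 7f9e798 is not an ancestor of any other common ancestor — it is the merge base.

7f9e798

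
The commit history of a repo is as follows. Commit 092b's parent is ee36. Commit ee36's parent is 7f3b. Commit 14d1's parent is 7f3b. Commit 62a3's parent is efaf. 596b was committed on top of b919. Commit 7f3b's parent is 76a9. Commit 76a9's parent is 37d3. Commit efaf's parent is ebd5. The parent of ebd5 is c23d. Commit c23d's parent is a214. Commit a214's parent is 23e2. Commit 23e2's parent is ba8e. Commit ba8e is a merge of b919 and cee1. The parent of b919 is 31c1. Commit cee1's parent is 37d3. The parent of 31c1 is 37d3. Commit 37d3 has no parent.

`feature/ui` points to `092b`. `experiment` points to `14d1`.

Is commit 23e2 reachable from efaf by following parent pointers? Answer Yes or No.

Yes

Ancestors of efaf (commits reachable by following parents): {23e2, 31c1, 37d3, a214, b919, ba8e, c23d, cee1, ebd5, efaf}.
23e2 is in that set, so it is an ancestor of efaf.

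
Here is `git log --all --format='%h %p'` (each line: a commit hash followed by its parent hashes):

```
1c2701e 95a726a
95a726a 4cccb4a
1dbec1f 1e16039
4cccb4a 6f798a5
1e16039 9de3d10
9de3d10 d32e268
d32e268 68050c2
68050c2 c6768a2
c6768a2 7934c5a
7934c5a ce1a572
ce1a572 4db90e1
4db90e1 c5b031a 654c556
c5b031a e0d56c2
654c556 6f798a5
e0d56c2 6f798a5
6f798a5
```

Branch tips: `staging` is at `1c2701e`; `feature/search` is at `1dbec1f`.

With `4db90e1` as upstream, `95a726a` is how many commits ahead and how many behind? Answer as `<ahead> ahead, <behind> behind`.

Reachable from 95a726a: {4cccb4a, 6f798a5, 95a726a}.
Reachable from 4db90e1: {4db90e1, 654c556, 6f798a5, c5b031a, e0d56c2}.
Only in 95a726a's history (ahead): {4cccb4a, 95a726a} — 2.
Only in 4db90e1's history (behind): {4db90e1, 654c556, c5b031a, e0d56c2} — 4.

2 ahead, 4 behind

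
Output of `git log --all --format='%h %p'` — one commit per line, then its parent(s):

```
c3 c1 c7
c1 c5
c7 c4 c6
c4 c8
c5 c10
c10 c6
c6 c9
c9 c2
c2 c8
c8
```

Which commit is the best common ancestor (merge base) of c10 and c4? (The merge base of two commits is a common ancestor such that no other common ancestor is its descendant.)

Ancestors of c10: {c10, c2, c6, c8, c9}.
Ancestors of c4: {c4, c8}.
Common ancestors: {c8}.
The only common ancestor is c8, so it is the merge base.

c8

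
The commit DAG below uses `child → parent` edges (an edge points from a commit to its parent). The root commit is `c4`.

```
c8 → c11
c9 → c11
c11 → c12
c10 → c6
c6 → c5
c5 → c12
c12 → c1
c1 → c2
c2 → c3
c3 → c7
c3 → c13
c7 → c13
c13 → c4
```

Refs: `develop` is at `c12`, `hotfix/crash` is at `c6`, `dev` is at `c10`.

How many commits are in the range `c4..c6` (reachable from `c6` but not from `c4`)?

8

Reachable from c6: {c1, c12, c13, c2, c3, c4, c5, c6, c7}.
Reachable from c4: {c4}.
In c6's history but not c4's: {c1, c12, c13, c2, c3, c5, c6, c7} — 8 commits.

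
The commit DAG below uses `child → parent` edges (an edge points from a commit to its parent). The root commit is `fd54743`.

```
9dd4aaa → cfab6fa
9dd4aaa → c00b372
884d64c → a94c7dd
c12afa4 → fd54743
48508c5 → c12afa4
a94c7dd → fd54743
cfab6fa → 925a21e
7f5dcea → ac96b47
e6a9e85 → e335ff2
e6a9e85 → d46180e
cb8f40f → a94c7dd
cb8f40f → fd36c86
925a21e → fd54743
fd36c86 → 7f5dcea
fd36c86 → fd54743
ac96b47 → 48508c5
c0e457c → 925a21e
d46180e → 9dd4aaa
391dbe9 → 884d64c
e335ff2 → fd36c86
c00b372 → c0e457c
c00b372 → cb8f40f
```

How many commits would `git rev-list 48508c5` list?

3

Walking parent pointers from 48508c5: reachable set = {48508c5, c12afa4, fd54743}.
That is 3 commits.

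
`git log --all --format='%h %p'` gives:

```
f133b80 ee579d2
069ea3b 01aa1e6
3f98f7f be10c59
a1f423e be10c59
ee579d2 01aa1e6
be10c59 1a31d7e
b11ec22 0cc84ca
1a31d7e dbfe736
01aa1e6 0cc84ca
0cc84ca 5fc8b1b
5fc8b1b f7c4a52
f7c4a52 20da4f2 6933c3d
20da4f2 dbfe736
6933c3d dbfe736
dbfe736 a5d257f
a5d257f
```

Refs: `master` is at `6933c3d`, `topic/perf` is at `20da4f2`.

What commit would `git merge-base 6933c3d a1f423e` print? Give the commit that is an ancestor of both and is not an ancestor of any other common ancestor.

Ancestors of 6933c3d: {6933c3d, a5d257f, dbfe736}.
Ancestors of a1f423e: {1a31d7e, a1f423e, a5d257f, be10c59, dbfe736}.
Common ancestors: {a5d257f, dbfe736}.
Among these, dbfe736 is not an ancestor of any other common ancestor — it is the merge base.

dbfe736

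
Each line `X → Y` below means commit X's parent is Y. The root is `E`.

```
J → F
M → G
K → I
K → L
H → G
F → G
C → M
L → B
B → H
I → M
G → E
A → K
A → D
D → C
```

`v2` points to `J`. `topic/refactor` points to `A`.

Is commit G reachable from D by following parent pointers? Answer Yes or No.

Yes

Ancestors of D (commits reachable by following parents): {C, D, E, G, M}.
G is in that set, so it is an ancestor of D.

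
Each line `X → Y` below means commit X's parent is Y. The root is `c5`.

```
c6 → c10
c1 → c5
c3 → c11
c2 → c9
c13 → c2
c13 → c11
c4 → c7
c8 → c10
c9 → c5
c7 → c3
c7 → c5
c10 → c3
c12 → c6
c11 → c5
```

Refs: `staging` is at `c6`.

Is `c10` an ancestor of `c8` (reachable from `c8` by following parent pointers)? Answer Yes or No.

Ancestors of c8 (commits reachable by following parents): {c10, c11, c3, c5, c8}.
c10 is in that set, so it is an ancestor of c8.

Yes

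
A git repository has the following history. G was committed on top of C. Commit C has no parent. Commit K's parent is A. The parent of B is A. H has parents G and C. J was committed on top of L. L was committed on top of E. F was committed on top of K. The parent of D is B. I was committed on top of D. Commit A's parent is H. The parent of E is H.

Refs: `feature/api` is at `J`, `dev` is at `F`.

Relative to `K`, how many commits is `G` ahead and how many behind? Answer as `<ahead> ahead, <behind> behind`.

0 ahead, 3 behind

Reachable from G: {C, G}.
Reachable from K: {A, C, G, H, K}.
Only in G's history (ahead): {} — 0.
Only in K's history (behind): {A, H, K} — 3.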